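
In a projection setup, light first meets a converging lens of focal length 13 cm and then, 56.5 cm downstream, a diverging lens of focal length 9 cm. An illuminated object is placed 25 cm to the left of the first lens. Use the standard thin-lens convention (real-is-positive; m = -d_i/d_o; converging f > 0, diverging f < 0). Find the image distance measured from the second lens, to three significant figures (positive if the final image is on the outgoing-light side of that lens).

Lens 1: 1/d_i1 = 1/f_1 - 1/d_o1 = 1/13 - 1/25 = 0.03692 cm^-1, so d_i1 = 27.083 cm.
The intermediate image is 27.083 cm to the right of lens 1, so d_o2 = L - d_i1 = 56.5 - 27.083 = 29.417 cm.
Lens 2: 1/d_i2 = 1/f_2 - 1/d_o2 = 1/(-9) - 1/(29.417) = -0.14511 cm^-1, so d_i2 = -6.892 cm.

-6.89 cm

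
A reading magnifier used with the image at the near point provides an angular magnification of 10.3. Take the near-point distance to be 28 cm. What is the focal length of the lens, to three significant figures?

3.01 cm

For the image at the near point, M = 1 + D/f.
f = D/(M - 1) = 28/(10.3 - 1) = 3.011 cm.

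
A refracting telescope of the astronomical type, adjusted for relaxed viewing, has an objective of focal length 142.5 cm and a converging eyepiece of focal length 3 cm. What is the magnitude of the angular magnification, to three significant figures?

|M| = f_obj/|f_eye| = 142.5/3 = 47.500.

47.5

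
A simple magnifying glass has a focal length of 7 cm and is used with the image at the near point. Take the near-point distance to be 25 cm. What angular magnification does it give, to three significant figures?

M = 1 + D/f = 1 + 25/7 = 4.571.

4.57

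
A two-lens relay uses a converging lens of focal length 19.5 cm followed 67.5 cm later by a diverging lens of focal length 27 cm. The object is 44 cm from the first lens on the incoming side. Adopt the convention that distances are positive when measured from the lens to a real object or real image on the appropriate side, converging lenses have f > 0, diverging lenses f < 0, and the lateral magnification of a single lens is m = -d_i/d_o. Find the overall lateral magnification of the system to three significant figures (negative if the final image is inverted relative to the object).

Lens 1: 1/d_i1 = 1/f_1 - 1/d_o1 = 1/19.5 - 1/44 = 0.02855 cm^-1, so d_i1 = 35.020 cm.
m_1 = -(35.020)/44 = -0.7959.
Object distance for lens 2: d_o2 = 67.5 - 35.020 = 32.480 cm.
Lens 2: 1/d_i2 = 1/f_2 - 1/d_o2 = 1/(-27) - 1/(32.480) = -0.06783 cm^-1, so d_i2 = -14.744 cm.
m_2 = -(-14.744)/(32.480) = 0.4539.
Total m = m_1 x m_2 = (-0.7959)(0.4539) = -0.3613.

-0.361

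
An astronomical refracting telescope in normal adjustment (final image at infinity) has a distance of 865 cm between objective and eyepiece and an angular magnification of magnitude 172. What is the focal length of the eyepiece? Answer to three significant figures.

In normal adjustment the tube length equals f_obj + f_eye and |M| = f_obj/f_eye.
So f_obj = 172 f_eye and 172 f_eye + f_eye = 865 cm, giving f_eye = 865/173 = 5.000 cm and f_obj = 860.000 cm.

5.00 cm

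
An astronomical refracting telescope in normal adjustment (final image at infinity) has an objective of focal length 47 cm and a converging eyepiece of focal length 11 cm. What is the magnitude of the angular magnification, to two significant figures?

|M| = f_obj/|f_eye| = 47/11 = 4.273.

4.3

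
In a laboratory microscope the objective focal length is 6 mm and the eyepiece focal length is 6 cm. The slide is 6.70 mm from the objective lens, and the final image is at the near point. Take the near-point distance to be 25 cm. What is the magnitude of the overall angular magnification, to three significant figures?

44.3

Convert to cm: f_obj = 6 mm = 0.6 cm; d_o = 6.70 mm = 0.67 cm.
Objective: 1/d_i = 1/f_obj - 1/d_o = 1/0.6 - 1/0.67 = 0.17413 cm^-1, so d_i = 5.743 cm.
m_obj = -d_i/d_o = -5.743/0.67 = -8.571.
Eyepiece angular magnification (image at near point): M_eye = 1 + D/f_e = 1 + 25/6 = 5.167.
Overall M = m_obj x M_eye = (-8.571)(5.167) = -44.29.
|M| = 44.29.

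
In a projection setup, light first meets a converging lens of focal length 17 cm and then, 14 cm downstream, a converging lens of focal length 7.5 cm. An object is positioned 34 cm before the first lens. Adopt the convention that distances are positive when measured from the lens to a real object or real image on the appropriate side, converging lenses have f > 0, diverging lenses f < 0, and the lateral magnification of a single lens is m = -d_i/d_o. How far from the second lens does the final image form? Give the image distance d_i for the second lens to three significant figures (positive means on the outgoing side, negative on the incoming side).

Applying the thin-lens equation to the first lens, 1/17 = 1/34 + 1/d_i1, which gives d_i1 = 34.000 cm.
Since 34.000 cm > 14 cm, the first image lies past the second lens and serves as a virtual object: d_o2 = L - d_i1 = -20.000 cm.
Applying the thin-lens equation again with f_2 = 7.5 cm and d_o2 = -20.000 cm gives d_i2 = 5.455 cm.

5.45 cm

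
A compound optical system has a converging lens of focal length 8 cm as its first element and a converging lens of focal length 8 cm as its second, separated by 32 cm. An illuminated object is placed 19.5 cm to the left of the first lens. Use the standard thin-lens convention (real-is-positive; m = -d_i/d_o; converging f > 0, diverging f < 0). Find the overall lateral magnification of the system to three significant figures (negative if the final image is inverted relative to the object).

0.533

Lens 1: 1/d_i1 = 1/f_1 - 1/d_o1 = 1/8 - 1/19.5 = 0.07372 cm^-1, so d_i1 = 13.565 cm.
m_1 = -(13.565)/19.5 = -0.6957.
Object distance for lens 2: d_o2 = 32 - 13.565 = 18.435 cm.
Lens 2: 1/d_i2 = 1/f_2 - 1/d_o2 = 1/8 - 1/(18.435) = 0.07075 cm^-1, so d_i2 = 14.133 cm.
m_2 = -(14.133)/(18.435) = -0.7667.
Total m = m_1 x m_2 = (-0.6957)(-0.7667) = 0.5333.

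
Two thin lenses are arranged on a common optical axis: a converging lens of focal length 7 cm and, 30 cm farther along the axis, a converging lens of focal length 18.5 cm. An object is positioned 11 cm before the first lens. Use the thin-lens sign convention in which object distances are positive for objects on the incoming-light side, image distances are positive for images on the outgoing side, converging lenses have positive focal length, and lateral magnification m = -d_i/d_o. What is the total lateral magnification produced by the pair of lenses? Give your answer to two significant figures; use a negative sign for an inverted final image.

-4.2

Lens 1: 1/d_i1 = 1/f_1 - 1/d_o1 = 1/7 - 1/11 = 0.05195 cm^-1, so d_i1 = 19.250 cm.
m_1 = -(19.250)/11 = -1.7500.
Object distance for lens 2: d_o2 = 30 - 19.250 = 10.750 cm.
Lens 2: 1/d_i2 = 1/f_2 - 1/d_o2 = 1/18.5 - 1/(10.750) = -0.03897 cm^-1, so d_i2 = -25.661 cm.
m_2 = -(-25.661)/(10.750) = 2.3871.
The system's lateral magnification is m_1 m_2 = (-1.7500)(2.3871) = -4.1774.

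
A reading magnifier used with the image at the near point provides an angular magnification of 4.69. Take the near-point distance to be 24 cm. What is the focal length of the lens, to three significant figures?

6.50 cm

For the image at the near point, M = 1 + D/f.
f = D/(M - 1) = 24/(4.69 - 1) = 6.504 cm.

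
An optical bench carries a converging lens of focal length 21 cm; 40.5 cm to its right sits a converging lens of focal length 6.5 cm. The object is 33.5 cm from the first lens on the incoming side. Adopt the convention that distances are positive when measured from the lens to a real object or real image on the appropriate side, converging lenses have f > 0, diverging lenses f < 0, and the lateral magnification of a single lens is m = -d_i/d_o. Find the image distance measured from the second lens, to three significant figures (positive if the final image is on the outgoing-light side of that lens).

4.60 cm

First lens: d_i1 = 1/(1/21 - 1/33.5) = 56.280 cm.
Since 56.280 cm > 40.5 cm, the first image lies past the second lens and serves as a virtual object: d_o2 = L - d_i1 = -15.780 cm.
Second lens: d_i2 = 1/(1/6.5 - 1/(-15.780)) = 4.604 cm.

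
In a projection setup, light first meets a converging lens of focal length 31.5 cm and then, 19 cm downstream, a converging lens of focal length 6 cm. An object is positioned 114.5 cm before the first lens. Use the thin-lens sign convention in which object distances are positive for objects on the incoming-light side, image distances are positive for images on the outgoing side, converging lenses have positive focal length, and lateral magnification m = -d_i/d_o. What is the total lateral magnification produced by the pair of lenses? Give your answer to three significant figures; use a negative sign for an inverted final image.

Applying the thin-lens equation to the first lens, 1/31.5 = 1/114.5 + 1/d_i1, which gives d_i1 = 43.455 cm.
Its lateral magnification is m_1 = -d_i1/d_o1 = -(43.455)/114.5 = -0.3795.
This image would form 43.455 cm past lens 1, i.e. 24.455 cm beyond lens 2, so it is a virtual object for lens 2: d_o2 = 19 - 43.455 = -24.455 cm.
Applying the thin-lens equation again with f_2 = 6 cm and d_o2 = -24.455 cm gives d_i2 = 4.818 cm.
m_2 = -(4.818)/(-24.455) = 0.1970.
Total m = m_1 x m_2 = (-0.3795)(0.1970) = -0.0748.

-0.0748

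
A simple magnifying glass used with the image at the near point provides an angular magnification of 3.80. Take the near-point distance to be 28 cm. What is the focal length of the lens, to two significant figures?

For the image at the near point, M = 1 + D/f.
f = D/(M - 1) = 28/(3.8 - 1) = 10.000 cm.

10 cm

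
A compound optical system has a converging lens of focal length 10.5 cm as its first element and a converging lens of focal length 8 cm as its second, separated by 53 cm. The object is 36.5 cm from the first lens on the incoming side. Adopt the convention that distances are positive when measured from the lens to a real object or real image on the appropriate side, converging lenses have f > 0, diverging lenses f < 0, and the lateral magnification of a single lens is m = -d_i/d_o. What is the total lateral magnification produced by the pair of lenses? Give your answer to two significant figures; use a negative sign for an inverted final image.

Lens 1: 1/d_i1 = 1/f_1 - 1/d_o1 = 1/10.5 - 1/36.5 = 0.06784 cm^-1, so d_i1 = 14.740 cm.
m_1 = -(14.740)/36.5 = -0.4038.
Object distance for lens 2: d_o2 = 53 - 14.740 = 38.260 cm.
Lens 2: 1/d_i2 = 1/f_2 - 1/d_o2 = 1/8 - 1/(38.260) = 0.09886 cm^-1, so d_i2 = 10.115 cm.
m_2 = -(10.115)/(38.260) = -0.2644.
Total m = m_1 x m_2 = (-0.4038)(-0.2644) = 0.1068.

0.11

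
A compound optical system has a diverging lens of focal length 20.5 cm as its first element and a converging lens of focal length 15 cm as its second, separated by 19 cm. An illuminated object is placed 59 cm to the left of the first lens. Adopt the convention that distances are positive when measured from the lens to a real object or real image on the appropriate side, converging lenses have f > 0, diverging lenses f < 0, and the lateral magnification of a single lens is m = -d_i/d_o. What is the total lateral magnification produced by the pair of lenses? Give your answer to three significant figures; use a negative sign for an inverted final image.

-0.201

Lens 1: 1/d_i1 = 1/f_1 - 1/d_o1 = 1/(-20.5) - 1/59 = -0.06573 cm^-1, so d_i1 = -15.214 cm.
m_1 = -(-15.214)/59 = 0.2579.
The intermediate image is virtual, 15.214 cm to the left of lens 1, so d_o2 = L - d_i1 = 19 - (-15.214) = 34.214 cm.
Lens 2: 1/d_i2 = 1/f_2 - 1/d_o2 = 1/15 - 1/(34.214) = 0.03744 cm^-1, so d_i2 = 26.710 cm.
m_2 = -(26.710)/(34.214) = -0.7807.
The system's lateral magnification is m_1 m_2 = (0.2579)(-0.7807) = -0.2013.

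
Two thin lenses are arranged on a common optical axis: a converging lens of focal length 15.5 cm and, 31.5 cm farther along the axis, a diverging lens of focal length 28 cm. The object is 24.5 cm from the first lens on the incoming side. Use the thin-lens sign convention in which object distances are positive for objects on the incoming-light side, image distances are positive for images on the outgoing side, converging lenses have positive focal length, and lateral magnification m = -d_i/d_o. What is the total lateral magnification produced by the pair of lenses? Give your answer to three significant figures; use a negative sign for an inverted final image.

-2.79

Applying the thin-lens equation to the first lens, 1/15.5 = 1/24.5 + 1/d_i1, which gives d_i1 = 42.194 cm.
Its lateral magnification is m_1 = -d_i1/d_o1 = -(42.194)/24.5 = -1.7222.
This image would form 42.194 cm past lens 1, i.e. 10.694 cm beyond lens 2, so it is a virtual object for lens 2: d_o2 = 31.5 - 42.194 = -10.694 cm.
Applying the thin-lens equation again with f_2 = -28 cm and d_o2 = -10.694 cm gives d_i2 = 17.303 cm.
m_2 = -(17.303)/(-10.694) = 1.6180.
Total m = m_1 x m_2 = (-1.7222)(1.6180) = -2.7865.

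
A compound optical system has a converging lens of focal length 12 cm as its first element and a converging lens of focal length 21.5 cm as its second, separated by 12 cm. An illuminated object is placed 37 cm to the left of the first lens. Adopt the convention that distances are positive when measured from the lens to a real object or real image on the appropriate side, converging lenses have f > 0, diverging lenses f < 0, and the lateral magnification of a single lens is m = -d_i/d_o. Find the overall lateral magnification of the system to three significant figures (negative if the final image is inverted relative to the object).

Applying the thin-lens equation to the first lens, 1/12 = 1/37 + 1/d_i1, which gives d_i1 = 17.760 cm.
Its lateral magnification is m_1 = -d_i1/d_o1 = -(17.760)/37 = -0.4800.
Since 17.760 cm > 12 cm, the first image lies past the second lens and serves as a virtual object: d_o2 = L - d_i1 = -5.760 cm.
Applying the thin-lens equation again with f_2 = 21.5 cm and d_o2 = -5.760 cm gives d_i2 = 4.543 cm.
m_2 = -(4.543)/(-5.760) = 0.7887.
The system's lateral magnification is m_1 m_2 = (-0.4800)(0.7887) = -0.3786.

-0.379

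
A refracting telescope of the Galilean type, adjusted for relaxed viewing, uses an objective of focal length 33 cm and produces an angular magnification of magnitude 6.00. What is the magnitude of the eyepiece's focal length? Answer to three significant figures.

|M| = f_obj/|f_eye|, so |f_eye| = f_obj/|M| = 33/6.0 = 5.500 cm.
(The eyepiece is diverging, so its signed focal length is -5.500 cm.)

5.50 cm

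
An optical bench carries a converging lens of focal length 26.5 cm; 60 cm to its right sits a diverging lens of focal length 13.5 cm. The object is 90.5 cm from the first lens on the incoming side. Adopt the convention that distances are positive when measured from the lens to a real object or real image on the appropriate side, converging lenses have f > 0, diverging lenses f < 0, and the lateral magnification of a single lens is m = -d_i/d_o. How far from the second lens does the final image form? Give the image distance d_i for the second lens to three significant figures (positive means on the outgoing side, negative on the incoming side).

Applying the thin-lens equation to the first lens, 1/26.5 = 1/90.5 + 1/d_i1, which gives d_i1 = 37.473 cm.
Object distance for lens 2: d_o2 = 60 - 37.473 = 22.527 cm.
Applying the thin-lens equation again with f_2 = -13.5 cm and d_o2 = 22.527 cm gives d_i2 = -8.441 cm.

-8.44 cm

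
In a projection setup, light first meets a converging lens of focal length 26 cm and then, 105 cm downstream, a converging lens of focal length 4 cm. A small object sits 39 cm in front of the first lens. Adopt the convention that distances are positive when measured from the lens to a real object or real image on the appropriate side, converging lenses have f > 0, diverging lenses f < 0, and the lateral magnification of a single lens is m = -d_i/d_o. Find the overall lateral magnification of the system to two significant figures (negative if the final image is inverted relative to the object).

Lens 1: 1/d_i1 = 1/f_1 - 1/d_o1 = 1/26 - 1/39 = 0.01282 cm^-1, so d_i1 = 78.000 cm.
m_1 = -(78.000)/39 = -2.0000.
That image sits 27.000 cm in front of the second lens, so d_o2 = 27.000 cm.
Lens 2: 1/d_i2 = 1/f_2 - 1/d_o2 = 1/4 - 1/(27.000) = 0.21296 cm^-1, so d_i2 = 4.696 cm.
m_2 = -(4.696)/(27.000) = -0.1739.
Total m = m_1 x m_2 = (-2.0000)(-0.1739) = 0.3478.

0.35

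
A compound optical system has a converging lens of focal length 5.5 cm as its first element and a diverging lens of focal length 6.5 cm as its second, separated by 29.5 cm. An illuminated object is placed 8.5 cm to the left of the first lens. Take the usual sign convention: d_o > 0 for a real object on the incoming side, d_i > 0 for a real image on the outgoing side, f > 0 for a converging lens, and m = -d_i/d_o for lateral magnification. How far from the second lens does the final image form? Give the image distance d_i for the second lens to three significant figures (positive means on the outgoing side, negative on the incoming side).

Lens 1: 1/d_i1 = 1/f_1 - 1/d_o1 = 1/5.5 - 1/8.5 = 0.06417 cm^-1, so d_i1 = 15.583 cm.
That image sits 13.917 cm in front of the second lens, so d_o2 = 13.917 cm.
Lens 2: 1/d_i2 = 1/f_2 - 1/d_o2 = 1/(-6.5) - 1/(13.917) = -0.22570 cm^-1, so d_i2 = -4.431 cm.

-4.43 cm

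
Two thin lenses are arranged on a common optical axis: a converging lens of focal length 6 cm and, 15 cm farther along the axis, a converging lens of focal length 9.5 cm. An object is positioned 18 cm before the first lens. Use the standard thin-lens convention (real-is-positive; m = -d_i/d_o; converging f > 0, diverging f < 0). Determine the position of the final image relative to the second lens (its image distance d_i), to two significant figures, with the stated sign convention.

First lens: d_i1 = 1/(1/6 - 1/18) = 9.000 cm.
Object distance for lens 2: d_o2 = 15 - 9.000 = 6.000 cm.
Second lens: d_i2 = 1/(1/9.5 - 1/(6.000)) = -16.286 cm.

-16 cm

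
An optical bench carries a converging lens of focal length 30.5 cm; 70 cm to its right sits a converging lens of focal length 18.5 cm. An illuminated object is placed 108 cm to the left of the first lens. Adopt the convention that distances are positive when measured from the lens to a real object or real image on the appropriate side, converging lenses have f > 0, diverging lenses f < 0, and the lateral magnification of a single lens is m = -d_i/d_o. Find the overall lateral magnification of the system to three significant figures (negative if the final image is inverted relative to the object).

Applying the thin-lens equation to the first lens, 1/30.5 = 1/108 + 1/d_i1, which gives d_i1 = 42.503 cm.
Its lateral magnification is m_1 = -d_i1/d_o1 = -(42.503)/108 = -0.3935.
Object distance for lens 2: d_o2 = 70 - 42.503 = 27.497 cm.
Applying the thin-lens equation again with f_2 = 18.5 cm and d_o2 = 27.497 cm gives d_i2 = 56.541 cm.
m_2 = -(56.541)/(27.497) = -2.0563.
Overall magnification: m = m_1 m_2 = 0.8093.

0.809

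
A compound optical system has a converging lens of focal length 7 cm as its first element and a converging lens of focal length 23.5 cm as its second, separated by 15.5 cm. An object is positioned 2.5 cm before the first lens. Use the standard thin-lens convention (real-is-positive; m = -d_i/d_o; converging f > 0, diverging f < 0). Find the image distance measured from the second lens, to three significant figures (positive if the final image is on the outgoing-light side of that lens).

-111 cm

Applying the thin-lens equation to the first lens, 1/7 = 1/2.5 + 1/d_i1, which gives d_i1 = -3.889 cm.
With d_i1 < 0 the first image is virtual and lies on the object side; the object distance for lens 2 is d_o2 = 15.5 - (-3.889) = 19.389 cm.
Applying the thin-lens equation again with f_2 = 23.5 cm and d_o2 = 19.389 cm gives d_i2 = -110.831 cm.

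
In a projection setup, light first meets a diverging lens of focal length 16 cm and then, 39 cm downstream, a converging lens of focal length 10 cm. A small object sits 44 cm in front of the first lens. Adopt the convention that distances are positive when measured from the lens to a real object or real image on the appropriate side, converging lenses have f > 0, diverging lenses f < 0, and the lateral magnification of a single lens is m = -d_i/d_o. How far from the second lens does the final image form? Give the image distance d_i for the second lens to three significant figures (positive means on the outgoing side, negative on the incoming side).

Applying the thin-lens equation to the first lens, 1/(-16) = 1/44 + 1/d_i1, which gives d_i1 = -11.733 cm.
The intermediate image is virtual, 11.733 cm to the left of lens 1, so d_o2 = L - d_i1 = 39 - (-11.733) = 50.733 cm.
Applying the thin-lens equation again with f_2 = 10 cm and d_o2 = 50.733 cm gives d_i2 = 12.455 cm.

12.5 cm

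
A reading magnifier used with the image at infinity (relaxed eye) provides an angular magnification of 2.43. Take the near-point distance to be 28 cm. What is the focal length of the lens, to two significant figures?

12 cm

For the image at infinity, M = D/f.
f = D/M = 28/2.43 = 11.523 cm.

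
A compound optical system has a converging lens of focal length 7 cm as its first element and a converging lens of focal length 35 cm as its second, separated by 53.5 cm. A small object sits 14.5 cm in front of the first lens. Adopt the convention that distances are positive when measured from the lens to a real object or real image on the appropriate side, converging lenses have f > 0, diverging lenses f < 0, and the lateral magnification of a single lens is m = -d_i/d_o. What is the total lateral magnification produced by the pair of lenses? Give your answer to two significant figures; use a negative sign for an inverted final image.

Lens 1: 1/d_i1 = 1/f_1 - 1/d_o1 = 1/7 - 1/14.5 = 0.07389 cm^-1, so d_i1 = 13.533 cm.
m_1 = -(13.533)/14.5 = -0.9333.
That image sits 39.967 cm in front of the second lens, so d_o2 = 39.967 cm.
Lens 2: 1/d_i2 = 1/f_2 - 1/d_o2 = 1/35 - 1/(39.967) = 0.00355 cm^-1, so d_i2 = 281.644 cm.
m_2 = -(281.644)/(39.967) = -7.0470.
Total m = m_1 x m_2 = (-0.9333)(-7.0470) = 6.5772.

6.6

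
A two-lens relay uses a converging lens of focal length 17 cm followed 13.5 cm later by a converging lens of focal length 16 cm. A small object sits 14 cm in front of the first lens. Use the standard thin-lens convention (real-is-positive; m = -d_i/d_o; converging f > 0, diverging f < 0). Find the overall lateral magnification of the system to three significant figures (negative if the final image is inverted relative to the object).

-1.18

Applying the thin-lens equation to the first lens, 1/17 = 1/14 + 1/d_i1, which gives d_i1 = -79.333 cm.
Its lateral magnification is m_1 = -d_i1/d_o1 = -(-79.333)/14 = 5.6667.
With d_i1 < 0 the first image is virtual and lies on the object side; the object distance for lens 2 is d_o2 = 13.5 - (-79.333) = 92.833 cm.
Applying the thin-lens equation again with f_2 = 16 cm and d_o2 = 92.833 cm gives d_i2 = 19.332 cm.
m_2 = -(19.332)/(92.833) = -0.2082.
Overall magnification: m = m_1 m_2 = -1.1800.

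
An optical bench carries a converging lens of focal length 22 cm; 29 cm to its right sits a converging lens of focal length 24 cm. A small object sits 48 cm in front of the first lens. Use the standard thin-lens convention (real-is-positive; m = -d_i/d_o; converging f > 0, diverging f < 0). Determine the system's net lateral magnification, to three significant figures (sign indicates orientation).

-0.570

Applying the thin-lens equation to the first lens, 1/22 = 1/48 + 1/d_i1, which gives d_i1 = 40.615 cm.
Its lateral magnification is m_1 = -d_i1/d_o1 = -(40.615)/48 = -0.8462.
Since 40.615 cm > 29 cm, the first image lies past the second lens and serves as a virtual object: d_o2 = L - d_i1 = -11.615 cm.
Applying the thin-lens equation again with f_2 = 24 cm and d_o2 = -11.615 cm gives d_i2 = 7.827 cm.
m_2 = -(7.827)/(-11.615) = 0.6739.
Total m = m_1 x m_2 = (-0.8462)(0.6739) = -0.5702.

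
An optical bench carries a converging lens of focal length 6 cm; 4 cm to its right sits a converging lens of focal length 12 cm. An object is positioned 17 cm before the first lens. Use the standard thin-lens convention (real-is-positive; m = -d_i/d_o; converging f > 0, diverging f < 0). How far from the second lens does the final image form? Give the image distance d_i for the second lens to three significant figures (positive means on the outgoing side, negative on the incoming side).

3.66 cm

Applying the thin-lens equation to the first lens, 1/6 = 1/17 + 1/d_i1, which gives d_i1 = 9.273 cm.
Since 9.273 cm > 4 cm, the first image lies past the second lens and serves as a virtual object: d_o2 = L - d_i1 = -5.273 cm.
Applying the thin-lens equation again with f_2 = 12 cm and d_o2 = -5.273 cm gives d_i2 = 3.663 cm.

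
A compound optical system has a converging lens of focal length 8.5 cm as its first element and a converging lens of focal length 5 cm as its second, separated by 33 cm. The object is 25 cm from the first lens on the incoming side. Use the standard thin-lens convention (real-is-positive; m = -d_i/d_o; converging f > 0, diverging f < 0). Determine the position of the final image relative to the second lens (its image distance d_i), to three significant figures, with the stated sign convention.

Lens 1: 1/d_i1 = 1/f_1 - 1/d_o1 = 1/8.5 - 1/25 = 0.07765 cm^-1, so d_i1 = 12.879 cm.
Object distance for lens 2: d_o2 = 33 - 12.879 = 20.121 cm.
Lens 2: 1/d_i2 = 1/f_2 - 1/d_o2 = 1/5 - 1/(20.121) = 0.15030 cm^-1, so d_i2 = 6.653 cm.

6.65 cm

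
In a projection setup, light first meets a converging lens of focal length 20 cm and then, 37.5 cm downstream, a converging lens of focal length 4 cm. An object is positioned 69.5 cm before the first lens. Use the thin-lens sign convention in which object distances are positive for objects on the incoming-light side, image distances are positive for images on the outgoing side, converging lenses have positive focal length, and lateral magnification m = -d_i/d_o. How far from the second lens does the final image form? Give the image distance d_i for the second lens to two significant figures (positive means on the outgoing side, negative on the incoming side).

Applying the thin-lens equation to the first lens, 1/20 = 1/69.5 + 1/d_i1, which gives d_i1 = 28.081 cm.
Object distance for lens 2: d_o2 = 37.5 - 28.081 = 9.419 cm.
Applying the thin-lens equation again with f_2 = 4 cm and d_o2 = 9.419 cm gives d_i2 = 6.952 cm.

7.0 cm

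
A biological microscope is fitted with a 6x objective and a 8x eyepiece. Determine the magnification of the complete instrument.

48

The overall magnification of a compound microscope is the product of the objective and eyepiece magnifications:
M = M_obj x M_eye = 6 x 8 = 48.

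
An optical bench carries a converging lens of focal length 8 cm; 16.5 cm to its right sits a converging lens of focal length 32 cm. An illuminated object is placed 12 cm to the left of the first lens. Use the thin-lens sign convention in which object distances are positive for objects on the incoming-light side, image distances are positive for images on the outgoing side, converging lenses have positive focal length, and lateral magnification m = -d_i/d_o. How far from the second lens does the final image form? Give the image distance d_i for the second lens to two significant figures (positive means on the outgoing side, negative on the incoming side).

Applying the thin-lens equation to the first lens, 1/8 = 1/12 + 1/d_i1, which gives d_i1 = 24.000 cm.
Since 24.000 cm > 16.5 cm, the first image lies past the second lens and serves as a virtual object: d_o2 = L - d_i1 = -7.500 cm.
Applying the thin-lens equation again with f_2 = 32 cm and d_o2 = -7.500 cm gives d_i2 = 6.076 cm.

6.1 cm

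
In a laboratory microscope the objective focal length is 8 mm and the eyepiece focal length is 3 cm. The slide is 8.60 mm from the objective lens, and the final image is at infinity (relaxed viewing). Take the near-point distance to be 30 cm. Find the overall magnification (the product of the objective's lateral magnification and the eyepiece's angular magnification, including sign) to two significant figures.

Convert to cm: f_obj = 8 mm = 0.8 cm; d_o = 8.60 mm = 0.86 cm.
Objective: 1/d_i = 1/f_obj - 1/d_o = 1/0.8 - 1/0.86 = 0.08721 cm^-1, so d_i = 11.467 cm.
m_obj = -d_i/d_o = -11.467/0.86 = -13.333.
Eyepiece angular magnification (image at infinity): M_eye = D/f_e = 30/3 = 10.000.
Overall M = m_obj x M_eye = (-13.333)(10.000) = -133.33.

-130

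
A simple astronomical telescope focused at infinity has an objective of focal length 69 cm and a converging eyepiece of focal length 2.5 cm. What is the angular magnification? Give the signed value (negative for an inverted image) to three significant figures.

M = -f_obj/f_eye = -69/(2.5) = -27.600.

-27.6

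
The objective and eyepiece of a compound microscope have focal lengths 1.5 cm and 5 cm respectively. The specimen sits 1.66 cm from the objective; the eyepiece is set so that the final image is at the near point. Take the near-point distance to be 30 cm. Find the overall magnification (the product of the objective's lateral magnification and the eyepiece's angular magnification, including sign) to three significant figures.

-65.6

Objective: 1/d_i = 1/f_obj - 1/d_o = 1/1.5 - 1/1.66 = 0.06426 cm^-1, so d_i = 15.563 cm.
m_obj = -d_i/d_o = -15.563/1.66 = -9.375.
Eyepiece angular magnification (image at near point): M_eye = 1 + D/f_e = 1 + 30/5 = 7.000.
Overall M = m_obj x M_eye = (-9.375)(7.000) = -65.63.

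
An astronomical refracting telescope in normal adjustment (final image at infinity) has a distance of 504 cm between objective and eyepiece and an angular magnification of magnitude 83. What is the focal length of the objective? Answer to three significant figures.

In normal adjustment the tube length equals f_obj + f_eye and |M| = f_obj/f_eye.
So f_obj = 83 f_eye and 83 f_eye + f_eye = 504 cm, giving f_eye = 504/84 = 6.000 cm and f_obj = 498.000 cm.

498 cm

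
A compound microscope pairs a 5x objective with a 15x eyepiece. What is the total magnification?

75

The overall magnification of a compound microscope is the product of the objective and eyepiece magnifications:
M = M_obj x M_eye = 5 x 15 = 75.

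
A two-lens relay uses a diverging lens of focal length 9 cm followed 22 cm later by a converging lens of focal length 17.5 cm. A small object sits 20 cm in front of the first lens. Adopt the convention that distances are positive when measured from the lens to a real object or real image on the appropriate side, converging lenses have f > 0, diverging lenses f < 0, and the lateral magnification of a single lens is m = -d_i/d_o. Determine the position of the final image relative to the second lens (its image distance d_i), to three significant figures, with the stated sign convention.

Lens 1: 1/d_i1 = 1/f_1 - 1/d_o1 = 1/(-9) - 1/20 = -0.16111 cm^-1, so d_i1 = -6.207 cm.
With d_i1 < 0 the first image is virtual and lies on the object side; the object distance for lens 2 is d_o2 = 22 - (-6.207) = 28.207 cm.
Lens 2: 1/d_i2 = 1/f_2 - 1/d_o2 = 1/17.5 - 1/(28.207) = 0.02169 cm^-1, so d_i2 = 46.103 cm.

46.1 cm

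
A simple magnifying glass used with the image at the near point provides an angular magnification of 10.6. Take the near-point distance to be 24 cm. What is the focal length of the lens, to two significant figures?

For the image at the near point, M = 1 + D/f.
f = D/(M - 1) = 24/(10.6 - 1) = 2.500 cm.

2.5 cm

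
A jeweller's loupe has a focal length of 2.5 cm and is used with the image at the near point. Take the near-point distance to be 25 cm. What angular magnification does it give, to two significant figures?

11

M = 1 + D/f = 1 + 25/2.5 = 11.000.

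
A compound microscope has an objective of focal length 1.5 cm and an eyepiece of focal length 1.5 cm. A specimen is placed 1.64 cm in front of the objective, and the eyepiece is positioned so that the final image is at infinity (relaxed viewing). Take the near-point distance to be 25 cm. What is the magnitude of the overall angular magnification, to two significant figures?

180

Objective: 1/d_i = 1/f_obj - 1/d_o = 1/1.5 - 1/1.64 = 0.05691 cm^-1, so d_i = 17.571 cm.
m_obj = -d_i/d_o = -17.571/1.64 = -10.714.
Eyepiece angular magnification (image at infinity): M_eye = D/f_e = 25/1.5 = 16.667.
Overall M = m_obj x M_eye = (-10.714)(16.667) = -178.57.
|M| = 178.57.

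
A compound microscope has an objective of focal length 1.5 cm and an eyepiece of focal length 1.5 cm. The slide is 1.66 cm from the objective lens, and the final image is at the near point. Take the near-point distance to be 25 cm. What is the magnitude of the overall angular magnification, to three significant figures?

166

Objective: 1/d_i = 1/f_obj - 1/d_o = 1/1.5 - 1/1.66 = 0.06426 cm^-1, so d_i = 15.563 cm.
m_obj = -d_i/d_o = -15.563/1.66 = -9.375.
Eyepiece angular magnification (image at near point): M_eye = 1 + D/f_e = 1 + 25/1.5 = 17.667.
Overall M = m_obj x M_eye = (-9.375)(17.667) = -165.63.
|M| = 165.63.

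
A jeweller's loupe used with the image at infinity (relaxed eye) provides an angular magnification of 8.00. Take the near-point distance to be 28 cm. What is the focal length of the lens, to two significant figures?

3.5 cm

For the image at infinity, M = D/f.
f = D/M = 28/8.0 = 3.500 cm.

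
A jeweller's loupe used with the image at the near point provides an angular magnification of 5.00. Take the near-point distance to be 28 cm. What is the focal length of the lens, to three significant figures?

For the image at the near point, M = 1 + D/f.
f = D/(M - 1) = 28/(5.0 - 1) = 7.000 cm.

7.00 cm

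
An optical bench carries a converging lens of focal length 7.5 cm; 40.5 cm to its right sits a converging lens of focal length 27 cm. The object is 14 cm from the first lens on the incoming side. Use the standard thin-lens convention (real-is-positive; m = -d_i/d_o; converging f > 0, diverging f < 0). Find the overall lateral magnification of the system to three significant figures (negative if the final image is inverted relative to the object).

First lens: d_i1 = 1/(1/7.5 - 1/14) = 16.154 cm.
m_1 = -(16.154)/14 = -1.1538.
The intermediate image is 16.154 cm to the right of lens 1, so d_o2 = L - d_i1 = 40.5 - 16.154 = 24.346 cm.
Second lens: d_i2 = 1/(1/27 - 1/(24.346)) = -247.696 cm.
m_2 = -(-247.696)/(24.346) = 10.1739.
Overall magnification: m = m_1 m_2 = -11.7391.

-11.7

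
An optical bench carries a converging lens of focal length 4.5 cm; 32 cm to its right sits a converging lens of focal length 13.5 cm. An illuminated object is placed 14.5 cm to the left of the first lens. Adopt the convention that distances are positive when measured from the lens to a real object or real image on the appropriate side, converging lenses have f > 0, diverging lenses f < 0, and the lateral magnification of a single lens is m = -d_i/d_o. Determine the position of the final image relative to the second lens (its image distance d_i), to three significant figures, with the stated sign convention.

28.7 cm

Applying the thin-lens equation to the first lens, 1/4.5 = 1/14.5 + 1/d_i1, which gives d_i1 = 6.525 cm.
The intermediate image is 6.525 cm to the right of lens 1, so d_o2 = L - d_i1 = 32 - 6.525 = 25.475 cm.
Applying the thin-lens equation again with f_2 = 13.5 cm and d_o2 = 25.475 cm gives d_i2 = 28.719 cm.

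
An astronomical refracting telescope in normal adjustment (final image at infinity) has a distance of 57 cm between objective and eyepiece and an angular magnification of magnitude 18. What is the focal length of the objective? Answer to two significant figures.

54 cm

In normal adjustment the tube length equals f_obj + f_eye and |M| = f_obj/f_eye.
So f_obj = 18 f_eye and 18 f_eye + f_eye = 57 cm, giving f_eye = 57/19 = 3.000 cm and f_obj = 54.000 cm.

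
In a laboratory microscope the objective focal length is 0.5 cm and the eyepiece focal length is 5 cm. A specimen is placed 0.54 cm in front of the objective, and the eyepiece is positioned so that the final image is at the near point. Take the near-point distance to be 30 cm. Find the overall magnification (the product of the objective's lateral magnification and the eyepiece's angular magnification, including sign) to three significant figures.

Objective: 1/d_i = 1/f_obj - 1/d_o = 1/0.5 - 1/0.54 = 0.14815 cm^-1, so d_i = 6.750 cm.
m_obj = -d_i/d_o = -6.750/0.54 = -12.500.
Eyepiece angular magnification (image at near point): M_eye = 1 + D/f_e = 1 + 30/5 = 7.000.
Overall M = m_obj x M_eye = (-12.500)(7.000) = -87.50.

-87.5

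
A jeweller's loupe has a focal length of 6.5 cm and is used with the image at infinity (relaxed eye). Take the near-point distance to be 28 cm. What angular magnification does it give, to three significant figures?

4.31

M = D/f = 28/6.5 = 4.308.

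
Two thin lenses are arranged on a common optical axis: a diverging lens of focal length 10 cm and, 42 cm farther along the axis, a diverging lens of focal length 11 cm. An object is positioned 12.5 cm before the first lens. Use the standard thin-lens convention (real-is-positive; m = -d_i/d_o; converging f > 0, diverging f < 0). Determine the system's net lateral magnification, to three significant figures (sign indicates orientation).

Lens 1: 1/d_i1 = 1/f_1 - 1/d_o1 = 1/(-10) - 1/12.5 = -0.18000 cm^-1, so d_i1 = -5.556 cm.
m_1 = -(-5.556)/12.5 = 0.4444.
The intermediate image is virtual, 5.556 cm to the left of lens 1, so d_o2 = L - d_i1 = 42 - (-5.556) = 47.556 cm.
Lens 2: 1/d_i2 = 1/f_2 - 1/d_o2 = 1/(-11) - 1/(47.556) = -0.11194 cm^-1, so d_i2 = -8.934 cm.
m_2 = -(-8.934)/(47.556) = 0.1879.
The system's lateral magnification is m_1 m_2 = (0.4444)(0.1879) = 0.0835.

0.0835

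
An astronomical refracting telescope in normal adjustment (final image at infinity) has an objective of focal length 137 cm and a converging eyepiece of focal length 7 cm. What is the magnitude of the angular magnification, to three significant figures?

|M| = f_obj/|f_eye| = 137/7 = 19.571.

19.6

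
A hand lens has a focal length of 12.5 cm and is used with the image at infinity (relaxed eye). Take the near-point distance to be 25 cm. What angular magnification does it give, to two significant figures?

M = D/f = 25/12.5 = 2.000.

2.0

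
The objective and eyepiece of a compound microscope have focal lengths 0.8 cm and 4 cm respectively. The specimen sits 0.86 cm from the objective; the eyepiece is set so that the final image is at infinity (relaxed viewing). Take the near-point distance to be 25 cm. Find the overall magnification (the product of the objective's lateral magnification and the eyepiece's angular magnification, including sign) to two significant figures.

Objective: 1/d_i = 1/f_obj - 1/d_o = 1/0.8 - 1/0.86 = 0.08721 cm^-1, so d_i = 11.467 cm.
m_obj = -d_i/d_o = -11.467/0.86 = -13.333.
Eyepiece angular magnification (image at infinity): M_eye = D/f_e = 25/4 = 6.250.
Overall M = m_obj x M_eye = (-13.333)(6.250) = -83.33.

-83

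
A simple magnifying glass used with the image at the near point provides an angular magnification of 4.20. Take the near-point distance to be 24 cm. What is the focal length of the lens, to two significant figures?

For the image at the near point, M = 1 + D/f.
f = D/(M - 1) = 24/(4.2 - 1) = 7.500 cm.

7.5 cm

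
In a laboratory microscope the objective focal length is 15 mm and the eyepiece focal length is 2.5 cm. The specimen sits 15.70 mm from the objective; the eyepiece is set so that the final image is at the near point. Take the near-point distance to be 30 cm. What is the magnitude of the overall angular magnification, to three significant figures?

279

Convert to cm: f_obj = 15 mm = 1.5 cm; d_o = 15.70 mm = 1.57 cm.
Objective: 1/d_i = 1/f_obj - 1/d_o = 1/1.5 - 1/1.57 = 0.02972 cm^-1, so d_i = 33.643 cm.
m_obj = -d_i/d_o = -33.643/1.57 = -21.429.
Eyepiece angular magnification (image at near point): M_eye = 1 + D/f_e = 1 + 30/2.5 = 13.000.
Overall M = m_obj x M_eye = (-21.429)(13.000) = -278.57.
|M| = 278.57.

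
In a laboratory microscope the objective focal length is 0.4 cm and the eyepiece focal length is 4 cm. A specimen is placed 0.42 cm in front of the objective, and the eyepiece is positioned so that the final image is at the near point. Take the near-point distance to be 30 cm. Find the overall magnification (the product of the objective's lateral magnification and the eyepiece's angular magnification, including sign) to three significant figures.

-170

Objective: 1/d_i = 1/f_obj - 1/d_o = 1/0.4 - 1/0.42 = 0.11905 cm^-1, so d_i = 8.400 cm.
m_obj = -d_i/d_o = -8.400/0.42 = -20.000.
Eyepiece angular magnification (image at near point): M_eye = 1 + D/f_e = 1 + 30/4 = 8.500.
Overall M = m_obj x M_eye = (-20.000)(8.500) = -170.00.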